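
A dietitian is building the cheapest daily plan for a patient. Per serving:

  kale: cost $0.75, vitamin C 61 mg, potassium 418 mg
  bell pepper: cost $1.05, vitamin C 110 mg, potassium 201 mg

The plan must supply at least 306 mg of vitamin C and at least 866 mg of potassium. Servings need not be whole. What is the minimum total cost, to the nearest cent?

A basic optimal solution has at most two foods positive. Try each food alone and each pair with both targets met exactly.
kale only: max(306/61, 866/418) = 5.016 servings → $3.76.
bell pepper only: max(306/110, 866/201) = 4.308 servings → $4.52.
kale + bell pepper with both tight: 1.001 servings and 2.227 servings → $3.09.
The minimum over all feasible corners is $3.09.

$3.09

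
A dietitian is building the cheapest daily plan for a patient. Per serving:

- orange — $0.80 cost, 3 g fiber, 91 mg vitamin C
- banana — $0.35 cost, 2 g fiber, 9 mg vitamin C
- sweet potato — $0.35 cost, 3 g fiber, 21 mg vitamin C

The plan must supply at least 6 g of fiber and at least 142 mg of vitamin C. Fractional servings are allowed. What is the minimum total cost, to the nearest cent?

$1.34

The cheapest plan sits at a corner of the feasible region — with two constraints it uses at most two foods.
orange only: max(6/3, 142/91) = 2 servings → $1.60.
banana only: max(6/2, 142/9) = 15.78 servings → $5.52.
sweet potato only: max(6/3, 142/21) = 6.762 servings → $2.37.
orange + banana with both tight: 1.484 servings and 0.7742 servings → $1.46.
orange + sweet potato with both tight: 1.429 servings and 0.5714 servings → $1.34.
banana + sweet potato: intersection lies outside the first quadrant.
The minimum over all feasible corners is $1.34.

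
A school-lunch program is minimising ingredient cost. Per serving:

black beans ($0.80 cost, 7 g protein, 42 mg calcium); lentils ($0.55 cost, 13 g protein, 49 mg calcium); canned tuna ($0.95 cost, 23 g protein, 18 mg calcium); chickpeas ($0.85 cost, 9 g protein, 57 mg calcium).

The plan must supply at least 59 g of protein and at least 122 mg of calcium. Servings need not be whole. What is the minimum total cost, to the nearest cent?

Compare the cost at each extreme point of the feasible region.
black beans only: max(59/7, 122/42) = 8.429 servings → $6.74.
lentils only: max(59/13, 122/49) = 4.538 servings → $2.50.
canned tuna only: max(59/23, 122/18) = 6.778 servings → $6.44.
chickpeas only: max(59/9, 122/57) = 6.556 servings → $5.57.
black beans + lentils: the both-tight solution has a negative serving — not a feasible corner.
black beans + canned tuna with both tight: 2.076 servings and 1.933 servings → $3.50.
black beans + chickpeas: the both-tight solution has a negative serving — not a feasible corner.
lentils + canned tuna with both tight: 1.953 servings and 1.461 servings → $2.46.
lentils + chickpeas: intersection lies outside the first quadrant.
canned tuna + chickpeas with both tight: 1.971 servings and 1.518 servings → $3.16.
The minimum over all feasible corners is $2.46.

$2.46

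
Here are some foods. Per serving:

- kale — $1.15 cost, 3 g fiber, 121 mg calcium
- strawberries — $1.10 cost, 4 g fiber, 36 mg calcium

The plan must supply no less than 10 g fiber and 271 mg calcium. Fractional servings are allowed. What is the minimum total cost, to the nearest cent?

Compare the cost at each extreme point of the feasible region.
kale only: max(10/3, 271/121) = 3.333 servings → $3.83.
strawberries only: max(10/4, 271/36) = 7.528 servings → $8.28.
kale + strawberries with both tight: 1.926 servings and 1.056 servings → $3.38.
The minimum over all feasible corners is $3.38.

$3.38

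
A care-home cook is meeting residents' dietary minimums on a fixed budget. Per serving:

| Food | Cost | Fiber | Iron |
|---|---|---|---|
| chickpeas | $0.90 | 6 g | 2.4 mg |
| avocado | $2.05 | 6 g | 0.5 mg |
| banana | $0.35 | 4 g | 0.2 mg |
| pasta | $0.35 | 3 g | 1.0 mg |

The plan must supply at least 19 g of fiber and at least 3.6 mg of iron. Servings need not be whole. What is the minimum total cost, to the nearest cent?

$1.94

Compare the cost at each extreme point of the feasible region.
chickpeas only: max(19/6, 3.6/2.4) = 3.167 servings → $2.85.
avocado only: max(19/6, 3.6/0.5) = 7.2 servings → $14.76.
banana only: max(19/4, 3.6/0.2) = 18 servings → $6.30.
pasta only: max(19/3, 3.6/1.0) = 6.333 servings → $2.22.
chickpeas + avocado with both tight: 1.061 servings and 2.105 servings → $5.27.
chickpeas + banana with both tight: 1.262 servings and 2.857 servings → $2.14.
chickpeas + pasta: the both-tight solution has a negative serving — not a feasible corner.
avocado + banana: intersection lies outside the first quadrant.
avocado + pasta with both tight: 1.822 servings and 2.689 servings → $4.68.
banana + pasta with both tight: 2.412 servings and 3.118 servings → $1.94.
So the least-cost plan costs $1.94.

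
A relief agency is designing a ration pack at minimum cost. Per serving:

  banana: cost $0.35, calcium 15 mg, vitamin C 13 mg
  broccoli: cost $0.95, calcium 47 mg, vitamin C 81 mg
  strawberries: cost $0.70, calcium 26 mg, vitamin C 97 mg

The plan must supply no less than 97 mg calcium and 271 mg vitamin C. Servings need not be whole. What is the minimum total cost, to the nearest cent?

Two binding constraints pin down two serving amounts, so the optimal mix uses at most two foods. The candidates are each food alone (scaled to the tighter of calcium/vitamin C) and each pair with both constraints tight.
banana only: max(97/15, 271/13) = 20.85 servings → $7.30.
broccoli only: max(97/47, 271/81) = 3.346 servings → $3.18.
strawberries only: max(97/26, 271/97) = 3.731 servings → $2.61.
banana + broccoli: intersection lies outside the first quadrant.
banana + strawberries with both tight: 2.115 servings and 2.51 servings → $2.50.
broccoli + strawberries with both tight: 0.9633 servings and 1.989 servings → $2.31.
Cheapest feasible corner: $2.31.

$2.31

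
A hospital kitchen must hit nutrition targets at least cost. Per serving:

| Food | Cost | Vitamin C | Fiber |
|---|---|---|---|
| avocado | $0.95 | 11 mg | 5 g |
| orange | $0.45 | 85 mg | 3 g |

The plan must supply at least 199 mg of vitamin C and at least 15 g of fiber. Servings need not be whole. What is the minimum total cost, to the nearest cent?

$2.25

With two linear requirements the optimum uses one or two foods; enumerate the corners.
avocado only: max(199/11, 15/5) = 18.09 servings → $17.19.
orange only: max(199/85, 15/3) = 5 servings → $2.25.
avocado + orange with both tight: 1.73 servings and 2.117 servings → $2.60.
The minimum over all feasible corners is $2.25.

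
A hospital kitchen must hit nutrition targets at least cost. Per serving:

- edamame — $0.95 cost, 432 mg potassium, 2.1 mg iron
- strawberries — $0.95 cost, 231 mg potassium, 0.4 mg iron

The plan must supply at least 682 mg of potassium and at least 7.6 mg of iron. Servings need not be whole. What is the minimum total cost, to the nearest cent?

edamame only: max(682/432, 7.6/2.1) = 3.619 servings → $3.44.
strawberries only: max(682/231, 7.6/0.4) = 19 servings → $18.05.
edamame + strawberries with both targets exact would need a negative amount; discard.
The minimum over all feasible corners is $3.44.

$3.44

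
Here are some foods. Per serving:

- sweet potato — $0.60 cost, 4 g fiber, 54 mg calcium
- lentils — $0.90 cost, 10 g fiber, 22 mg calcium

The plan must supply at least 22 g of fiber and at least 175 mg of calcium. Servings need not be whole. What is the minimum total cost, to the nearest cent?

$2.65

Compare the cost at each extreme point of the feasible region.
sweet potato only: max(22/4, 175/54) = 5.5 servings → $3.30.
lentils only: max(22/10, 175/22) = 7.955 servings → $7.16.
sweet potato + lentils with both tight: 2.801 servings and 1.08 servings → $2.65.
Cheapest feasible corner: $2.65.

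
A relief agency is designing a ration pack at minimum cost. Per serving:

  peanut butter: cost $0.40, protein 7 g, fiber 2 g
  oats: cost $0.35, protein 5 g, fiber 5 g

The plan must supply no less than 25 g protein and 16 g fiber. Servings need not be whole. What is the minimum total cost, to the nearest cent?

$1.59

For a min-cost LP with two ≥-constraints, a basic feasible solution has at most two positive variables.
peanut butter only: max(25/7, 16/2) = 8 servings → $3.20.
oats only: max(25/5, 16/5) = 5 servings → $1.75.
peanut butter + oats with both tight: 1.8 servings and 2.48 servings → $1.59.
So the least-cost plan costs $1.59.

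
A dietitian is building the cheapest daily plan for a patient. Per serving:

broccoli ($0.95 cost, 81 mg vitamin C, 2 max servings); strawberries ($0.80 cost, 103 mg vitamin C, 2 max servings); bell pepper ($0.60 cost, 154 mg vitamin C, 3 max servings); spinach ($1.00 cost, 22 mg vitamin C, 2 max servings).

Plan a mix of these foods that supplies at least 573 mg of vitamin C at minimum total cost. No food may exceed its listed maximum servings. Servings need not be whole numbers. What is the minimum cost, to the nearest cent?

$2.66

Cost per mg of vitamin C: bell pepper $0.0039, strawberries $0.0078, broccoli $0.0117, spinach $0.0455.
Take 3 servings of bell pepper: +462.0 mg vitamin C for $1.80 (total $1.80, still need 111.0 mg).
Take 1.078 servings of strawberries: +111.0 mg vitamin C for $0.86 (total $2.66, still need 0.0 mg).
Greedy by cheapest-per-mg is optimal for a single linear constraint, so the minimum cost is $2.66.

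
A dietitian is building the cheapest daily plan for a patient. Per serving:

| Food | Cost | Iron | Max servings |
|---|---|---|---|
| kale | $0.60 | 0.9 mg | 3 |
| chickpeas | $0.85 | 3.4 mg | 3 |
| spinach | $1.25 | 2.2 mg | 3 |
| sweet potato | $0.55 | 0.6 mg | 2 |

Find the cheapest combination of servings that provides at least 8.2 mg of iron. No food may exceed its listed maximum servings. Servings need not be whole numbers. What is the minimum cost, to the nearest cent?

$2.05

Cost per mg of iron: chickpeas $0.2500, spinach $0.5682, kale $0.6667, sweet potato $0.9167.
Take 2.412 servings of chickpeas: +8.2 mg iron for $2.05 (total $2.05, still need 0.0 mg).
Filling from the cheapest source first is optimal under one linear minimum: $2.05.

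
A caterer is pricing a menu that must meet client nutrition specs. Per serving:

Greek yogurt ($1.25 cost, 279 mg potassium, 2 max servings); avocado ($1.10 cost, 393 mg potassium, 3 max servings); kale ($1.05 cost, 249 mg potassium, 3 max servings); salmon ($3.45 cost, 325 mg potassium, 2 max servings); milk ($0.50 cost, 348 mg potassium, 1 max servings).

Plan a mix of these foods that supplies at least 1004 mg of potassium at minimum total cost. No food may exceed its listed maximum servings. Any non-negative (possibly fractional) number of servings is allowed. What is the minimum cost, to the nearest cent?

$2.34

Cost per mg of potassium: milk $0.0014, avocado $0.0028, kale $0.0042, Greek yogurt $0.0045, salmon $0.0106.
Take 1 serving of milk: +348.0 mg potassium for $0.50 (total $0.50, still need 656.0 mg).
Take 1.669 servings of avocado: +656.0 mg potassium for $1.84 (total $2.34, still need 0.0 mg).
Filling from the cheapest source first is optimal under one linear minimum: $2.34.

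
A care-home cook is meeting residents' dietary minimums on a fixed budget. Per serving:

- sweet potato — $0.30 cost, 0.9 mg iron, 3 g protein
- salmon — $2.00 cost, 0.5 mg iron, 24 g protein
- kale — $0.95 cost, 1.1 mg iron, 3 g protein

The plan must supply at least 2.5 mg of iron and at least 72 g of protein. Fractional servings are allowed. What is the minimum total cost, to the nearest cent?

With two linear requirements the optimum uses one or two foods; enumerate the corners.
sweet potato only: max(2.5/0.9, 72/3) = 24 servings → $7.20.
salmon only: max(2.5/0.5, 72/24) = 5 servings → $10.00.
kale only: max(2.5/1.1, 72/3) = 24 servings → $22.80.
sweet potato + salmon with both tight: 1.194 servings and 2.851 servings → $6.06.
sweet potato + kale: intersection lies outside the first quadrant.
salmon + kale with both tight: 2.88 servings and 0.9639 servings → $6.67.
Cheapest feasible corner: $6.06.

$6.06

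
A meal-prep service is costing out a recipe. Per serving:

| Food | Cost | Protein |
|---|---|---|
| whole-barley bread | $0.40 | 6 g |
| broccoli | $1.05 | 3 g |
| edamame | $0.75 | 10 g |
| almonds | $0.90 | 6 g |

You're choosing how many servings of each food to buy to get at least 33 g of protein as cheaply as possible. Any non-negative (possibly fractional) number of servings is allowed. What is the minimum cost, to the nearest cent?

Cost per g of protein: whole-barley bread $0.0667, edamame $0.0750, almonds $0.1500, broccoli $0.3500.
With no serving limits, use only whole-barley bread: 33 g / 6 g = 5.5 servings × $0.40 = $2.20.

$2.20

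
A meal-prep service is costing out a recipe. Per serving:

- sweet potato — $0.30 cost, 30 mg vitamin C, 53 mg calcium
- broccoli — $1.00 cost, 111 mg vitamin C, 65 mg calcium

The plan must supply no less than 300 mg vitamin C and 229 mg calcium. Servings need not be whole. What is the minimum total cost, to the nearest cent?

The cheapest plan sits at a corner of the feasible region — with two constraints it uses at most two foods.
sweet potato only: max(300/30, 229/53) = 10 servings → $3.00.
broccoli only: max(300/111, 229/65) = 3.523 servings → $3.52.
sweet potato + broccoli with both tight: 1.505 servings and 2.296 servings → $2.75.
The minimum over all feasible corners is $2.75.

$2.75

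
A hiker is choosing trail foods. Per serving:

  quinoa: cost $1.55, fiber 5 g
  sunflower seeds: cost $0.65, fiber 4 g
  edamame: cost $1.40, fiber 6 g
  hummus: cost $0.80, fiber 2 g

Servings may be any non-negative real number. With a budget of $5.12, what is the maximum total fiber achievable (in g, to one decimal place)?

31.5 g

Fiber per dollar: sunflower seeds 6.154, edamame 4.286, quinoa 3.226, hummus 2.5.
With no serving limits, spend the whole cost allowance on sunflower seeds: $5.12 / $0.65 × 4 g = 31.5 g.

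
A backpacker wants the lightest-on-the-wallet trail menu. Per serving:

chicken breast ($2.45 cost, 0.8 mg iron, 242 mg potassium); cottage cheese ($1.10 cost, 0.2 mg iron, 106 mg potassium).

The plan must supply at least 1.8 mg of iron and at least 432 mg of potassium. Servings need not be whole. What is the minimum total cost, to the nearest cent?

$5.51

With two linear requirements the optimum uses one or two foods; enumerate the corners.
chicken breast only: max(1.8/0.8, 432/242) = 2.25 servings → $5.51.
cottage cheese only: max(1.8/0.2, 432/106) = 9 servings → $9.90.
chicken breast + cottage cheese: the both-tight solution has a negative serving — not a feasible corner.
Cheapest feasible corner: $5.51.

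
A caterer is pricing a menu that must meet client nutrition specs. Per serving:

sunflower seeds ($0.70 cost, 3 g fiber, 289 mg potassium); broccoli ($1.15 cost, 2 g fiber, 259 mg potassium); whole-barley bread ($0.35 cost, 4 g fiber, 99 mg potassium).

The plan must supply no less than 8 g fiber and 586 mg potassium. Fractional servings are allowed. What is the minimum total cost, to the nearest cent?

sunflower seeds only: max(8/3, 586/289) = 2.667 servings → $1.87.
broccoli only: max(8/2, 586/259) = 4 servings → $4.60.
whole-barley bread only: max(8/4, 586/99) = 5.919 servings → $2.07.
sunflower seeds + broccoli: the both-tight solution has a negative serving — not a feasible corner.
sunflower seeds + whole-barley bread with both tight: 1.807 servings and 0.6449 servings → $1.49.
broccoli + whole-barley bread with both tight: 1.852 servings and 1.074 servings → $2.51.
So the least-cost plan costs $1.49.

$1.49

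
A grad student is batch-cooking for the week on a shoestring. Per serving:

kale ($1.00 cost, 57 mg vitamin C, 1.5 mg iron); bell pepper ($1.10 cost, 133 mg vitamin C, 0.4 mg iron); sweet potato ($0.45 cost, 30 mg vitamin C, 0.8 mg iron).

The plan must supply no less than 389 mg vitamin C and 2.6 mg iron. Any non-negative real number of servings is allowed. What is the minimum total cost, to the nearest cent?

kale only: max(389/57, 2.6/1.5) = 6.825 servings → $6.82.
bell pepper only: max(389/133, 2.6/0.4) = 6.5 servings → $7.15.
sweet potato only: max(389/30, 2.6/0.8) = 12.97 servings → $5.83.
kale + bell pepper with both tight: 1.076 servings and 2.463 servings → $3.79.
kale + sweet potato: the both-tight solution has a negative serving — not a feasible corner.
bell pepper + sweet potato with both tight: 2.47 servings and 2.015 servings → $3.62.
So the least-cost plan costs $3.62.

$3.62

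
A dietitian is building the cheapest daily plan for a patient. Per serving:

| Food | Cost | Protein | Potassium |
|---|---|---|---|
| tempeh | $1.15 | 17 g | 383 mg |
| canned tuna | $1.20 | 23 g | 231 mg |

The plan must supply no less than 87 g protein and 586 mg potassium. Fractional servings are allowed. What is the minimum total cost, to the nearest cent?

A basic optimal solution has at most two foods positive. Try each food alone and each pair with both targets met exactly.
tempeh only: max(87/17, 586/383) = 5.118 servings → $5.89.
canned tuna only: max(87/23, 586/231) = 3.783 servings → $4.54.
tempeh + canned tuna: the both-tight solution has a negative serving — not a feasible corner.
The minimum over all feasible corners is $4.54.

$4.54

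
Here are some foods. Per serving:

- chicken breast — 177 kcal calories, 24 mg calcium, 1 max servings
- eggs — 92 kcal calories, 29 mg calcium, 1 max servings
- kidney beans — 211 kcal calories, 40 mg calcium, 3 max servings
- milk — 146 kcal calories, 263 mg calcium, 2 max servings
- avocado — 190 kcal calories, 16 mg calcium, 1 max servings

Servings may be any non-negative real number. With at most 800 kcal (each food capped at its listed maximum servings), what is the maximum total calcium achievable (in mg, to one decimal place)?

633.9 mg

Calcium per kcal: milk 1.801, eggs 0.3152, kidney beans 0.1896, chicken breast 0.1356, avocado 0.08421.
Take 2 servings of milk: uses 292 kcal, +526.0 mg calcium (running total 526.0 mg).
Take 1 serving of eggs: uses 92 kcal, +29.0 mg calcium (running total 555.0 mg).
Take 1.972 servings of kidney beans: uses 416 kcal, +78.9 mg calcium (running total 633.9 mg).
Filling greedily by calcium-per-kcal is optimal for one linear limit, giving 633.9 mg.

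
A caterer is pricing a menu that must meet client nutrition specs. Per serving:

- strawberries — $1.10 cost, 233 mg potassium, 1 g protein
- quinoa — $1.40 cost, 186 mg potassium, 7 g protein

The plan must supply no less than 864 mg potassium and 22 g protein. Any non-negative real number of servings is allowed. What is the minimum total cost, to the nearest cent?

$5.62

Check every corner: each single food scaled to meet both minima, and each pair solved so both constraints bind.
strawberries only: max(864/233, 22/1) = 22 servings → $24.20.
quinoa only: max(864/186, 22/7) = 4.645 servings → $6.50.
strawberries + quinoa with both tight: 1.354 servings and 2.949 servings → $5.62.
Cheapest feasible corner: $5.62.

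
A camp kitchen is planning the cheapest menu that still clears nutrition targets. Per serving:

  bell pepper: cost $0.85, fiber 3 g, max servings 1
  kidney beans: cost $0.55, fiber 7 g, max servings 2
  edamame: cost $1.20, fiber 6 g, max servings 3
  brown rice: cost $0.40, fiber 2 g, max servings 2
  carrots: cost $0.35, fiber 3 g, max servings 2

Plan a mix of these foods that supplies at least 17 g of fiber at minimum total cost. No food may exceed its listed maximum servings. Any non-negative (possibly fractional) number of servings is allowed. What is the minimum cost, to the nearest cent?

Cost per g of fiber: kidney beans $0.0786, carrots $0.1167, edamame $0.2000, brown rice $0.2000, bell pepper $0.2833.
Take 2 servings of kidney beans: +14.0 g fiber for $1.10 (total $1.10, still need 3.0 g).
Take 1 serving of carrots: +3.0 g fiber for $0.35 (total $1.45, still need 0.0 g).
Filling from the cheapest source first is optimal under one linear minimum: $1.45.

$1.45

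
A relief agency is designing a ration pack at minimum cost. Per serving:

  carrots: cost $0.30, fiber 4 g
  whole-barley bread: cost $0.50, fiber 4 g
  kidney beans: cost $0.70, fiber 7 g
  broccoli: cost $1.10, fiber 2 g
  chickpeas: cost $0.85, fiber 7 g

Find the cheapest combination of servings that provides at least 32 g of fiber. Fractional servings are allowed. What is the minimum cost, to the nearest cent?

Cost per g of fiber: carrots $0.0750, kidney beans $0.1000, chickpeas $0.1214, whole-barley bread $0.1250, broccoli $0.5500.
With no serving limits, use only carrots: 32 g / 4 g = 8 servings × $0.30 = $2.40.

$2.40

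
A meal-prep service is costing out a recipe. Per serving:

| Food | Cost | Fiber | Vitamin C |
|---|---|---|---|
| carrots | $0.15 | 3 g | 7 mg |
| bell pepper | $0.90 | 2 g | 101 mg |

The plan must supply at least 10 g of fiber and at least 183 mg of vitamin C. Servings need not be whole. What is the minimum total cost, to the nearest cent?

Two binding constraints pin down two serving amounts, so the optimal mix uses at most two foods. The candidates are each food alone (scaled to the tighter of fiber/vitamin C) and each pair with both constraints tight.
carrots only: max(10/3, 183/7) = 26.14 servings → $3.92.
bell pepper only: max(10/2, 183/101) = 5 servings → $4.50.
carrots + bell pepper with both tight: 2.228 servings and 1.657 servings → $1.83.
The minimum over all feasible corners is $1.83.

$1.83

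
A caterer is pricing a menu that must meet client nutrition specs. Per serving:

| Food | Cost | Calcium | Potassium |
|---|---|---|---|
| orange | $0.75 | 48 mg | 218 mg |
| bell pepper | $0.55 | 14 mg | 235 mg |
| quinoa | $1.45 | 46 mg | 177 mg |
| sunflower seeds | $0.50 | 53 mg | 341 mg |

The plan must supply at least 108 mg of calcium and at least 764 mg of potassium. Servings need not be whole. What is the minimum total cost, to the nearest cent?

An LP optimum is at a vertex; with two nutrient constraints at most two foods are used. Check each candidate.
orange only: max(108/48, 764/218) = 3.505 servings → $2.63.
bell pepper only: max(108/14, 764/235) = 7.714 servings → $4.24.
quinoa only: max(108/46, 764/177) = 4.316 servings → $6.26.
sunflower seeds only: max(108/53, 764/341) = 2.24 servings → $1.12.
orange + bell pepper with both tight: 1.785 servings and 1.596 servings → $2.22.
orange + quinoa with both targets exact would need a negative amount; discard.
orange + sunflower seeds with both targets exact would need a negative amount; discard.
bell pepper + quinoa with both tight: 1.924 servings and 1.762 servings → $3.61.
bell pepper + sunflower seeds with both tight: 0.477 servings and 1.912 servings → $1.22.
quinoa + sunflower seeds with both targets exact would need a negative amount; discard.
Cheapest feasible corner: $1.12.

$1.12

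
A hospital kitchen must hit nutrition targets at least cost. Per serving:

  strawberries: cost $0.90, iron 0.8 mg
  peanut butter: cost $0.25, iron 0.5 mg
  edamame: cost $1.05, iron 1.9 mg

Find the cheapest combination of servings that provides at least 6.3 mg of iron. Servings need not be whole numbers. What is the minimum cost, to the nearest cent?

Cost per mg of iron: peanut butter $0.5000, edamame $0.5526, strawberries $1.1250.
With no serving limits, use only peanut butter: 6.3 mg / 0.5 mg = 12.6 servings × $0.25 = $3.15.

$3.15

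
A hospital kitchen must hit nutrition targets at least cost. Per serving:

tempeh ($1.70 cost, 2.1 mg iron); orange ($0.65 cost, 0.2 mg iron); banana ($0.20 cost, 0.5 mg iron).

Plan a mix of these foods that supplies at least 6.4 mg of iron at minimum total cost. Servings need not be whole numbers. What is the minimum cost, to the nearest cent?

$2.56

Cost per mg of iron: banana $0.4000, tempeh $0.8095, orange $3.2500.
With no serving limits, use only banana: 6.4 mg / 0.5 mg = 12.8 servings × $0.20 = $2.56.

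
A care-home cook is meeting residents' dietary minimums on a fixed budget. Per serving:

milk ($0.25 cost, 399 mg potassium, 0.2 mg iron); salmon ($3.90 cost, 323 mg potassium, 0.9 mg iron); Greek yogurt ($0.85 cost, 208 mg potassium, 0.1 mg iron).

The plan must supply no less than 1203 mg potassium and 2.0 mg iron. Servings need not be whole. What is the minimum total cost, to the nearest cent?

$2.50

Two binding constraints pin down two serving amounts, so the optimal mix uses at most two foods. The candidates are each food alone (scaled to the tighter of potassium/iron) and each pair with both constraints tight.
milk only: max(1203/399, 2.0/0.2) = 10 servings → $2.50.
salmon only: max(1203/323, 2.0/0.9) = 3.724 servings → $14.53.
Greek yogurt only: max(1203/208, 2.0/0.1) = 20 servings → $17.00.
milk + salmon with both tight: 1.483 servings and 1.893 servings → $7.75.
milk + Greek yogurt: the both-tight solution has a negative serving — not a feasible corner.
salmon + Greek yogurt with both tight: 1.909 servings and 2.819 servings → $9.84.
Cheapest feasible corner: $2.50.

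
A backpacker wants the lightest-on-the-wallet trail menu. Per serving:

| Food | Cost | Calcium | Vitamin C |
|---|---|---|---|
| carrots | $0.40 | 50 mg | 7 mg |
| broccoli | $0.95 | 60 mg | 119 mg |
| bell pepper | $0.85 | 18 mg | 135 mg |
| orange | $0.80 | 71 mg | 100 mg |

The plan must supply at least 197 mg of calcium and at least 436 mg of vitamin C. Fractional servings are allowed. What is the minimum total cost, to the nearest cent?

$3.16

Compare the cost at each extreme point of the feasible region.
carrots only: max(197/50, 436/7) = 62.29 servings → $24.91.
broccoli only: max(197/60, 436/119) = 3.664 servings → $3.48.
bell pepper only: max(197/18, 436/135) = 10.94 servings → $9.30.
orange only: max(197/71, 436/100) = 4.36 servings → $3.49.
carrots + broccoli with both targets exact would need a negative amount; discard.
carrots + bell pepper with both tight: 2.83 servings and 3.083 servings → $3.75.
carrots + orange with both targets exact would need a negative amount; discard.
broccoli + bell pepper with both tight: 3.147 servings and 0.456 servings → $3.38.
broccoli + orange: the both-tight solution has a negative serving — not a feasible corner.
bell pepper + orange with both tight: 1.446 servings and 2.408 servings → $3.16.
So the least-cost plan costs $3.16.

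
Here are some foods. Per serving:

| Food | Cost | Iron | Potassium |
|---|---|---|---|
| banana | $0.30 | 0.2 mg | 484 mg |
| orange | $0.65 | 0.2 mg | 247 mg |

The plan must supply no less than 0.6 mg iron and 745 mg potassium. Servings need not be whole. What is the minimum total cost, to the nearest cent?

$0.90

At the optimum either one food covers both requirements or two foods hit both targets exactly; no other combination can be cheaper.
banana only: max(0.6/0.2, 745/484) = 3 servings → $0.90.
orange only: max(0.6/0.2, 745/247) = 3.016 servings → $1.96.
banana + orange with both tight: 0.01688 servings and 2.983 servings → $1.94.
Cheapest feasible corner: $0.90.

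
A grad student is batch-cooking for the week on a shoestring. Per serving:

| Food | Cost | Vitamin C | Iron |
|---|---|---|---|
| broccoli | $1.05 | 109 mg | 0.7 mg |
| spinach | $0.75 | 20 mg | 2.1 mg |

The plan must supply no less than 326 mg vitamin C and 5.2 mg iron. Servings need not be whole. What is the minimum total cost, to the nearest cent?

broccoli only: max(326/109, 5.2/0.7) = 7.429 servings → $7.80.
spinach only: max(326/20, 5.2/2.1) = 16.3 servings → $12.22.
broccoli + spinach with both tight: 2.702 servings and 1.576 servings → $4.02.
So the least-cost plan costs $4.02.

$4.02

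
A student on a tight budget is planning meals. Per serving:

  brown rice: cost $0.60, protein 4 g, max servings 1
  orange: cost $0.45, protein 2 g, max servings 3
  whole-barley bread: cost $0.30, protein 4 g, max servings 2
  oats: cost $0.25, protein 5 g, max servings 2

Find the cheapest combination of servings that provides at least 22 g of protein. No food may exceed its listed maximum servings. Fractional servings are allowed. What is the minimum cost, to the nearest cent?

Cost per g of protein: oats $0.0500, whole-barley bread $0.0750, brown rice $0.1500, orange $0.2250.
Take 2 servings of oats: +10.0 g protein for $0.50 (total $0.50, still need 12.0 g).
Take 2 servings of whole-barley bread: +8.0 g protein for $0.60 (total $1.10, still need 4.0 g).
Take 1 serving of brown rice: +4.0 g protein for $0.60 (total $1.70, still need 0.0 g).
Greedy by cheapest-per-g is optimal for a single linear constraint, so the minimum cost is $1.70.

$1.70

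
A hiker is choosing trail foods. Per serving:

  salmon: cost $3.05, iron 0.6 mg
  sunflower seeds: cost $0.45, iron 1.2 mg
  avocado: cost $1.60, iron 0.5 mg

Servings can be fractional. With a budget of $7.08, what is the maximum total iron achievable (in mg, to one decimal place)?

18.9 mg

Iron per dollar: sunflower seeds 2.667, avocado 0.3125, salmon 0.1967.
With no serving limits, spend the whole cost allowance on sunflower seeds: $7.08 / $0.45 × 1.2 mg = 18.9 mg.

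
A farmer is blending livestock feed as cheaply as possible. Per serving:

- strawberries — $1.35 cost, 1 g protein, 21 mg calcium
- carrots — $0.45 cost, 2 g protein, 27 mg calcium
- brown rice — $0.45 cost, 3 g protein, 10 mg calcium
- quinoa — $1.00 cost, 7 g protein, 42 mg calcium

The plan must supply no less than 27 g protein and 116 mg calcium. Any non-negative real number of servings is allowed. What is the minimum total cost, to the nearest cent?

With two linear requirements the optimum uses one or two foods; enumerate the corners.
strawberries only: max(27/1, 116/21) = 27 servings → $36.45.
carrots only: max(27/2, 116/27) = 13.5 servings → $6.08.
brown rice only: max(27/3, 116/10) = 11.6 servings → $5.22.
quinoa only: max(27/7, 116/42) = 3.857 servings → $3.86.
strawberries + carrots with both targets exact would need a negative amount; discard.
strawberries + brown rice with both tight: 1.472 servings and 8.509 servings → $5.82.
strawberries + quinoa with both targets exact would need a negative amount; discard.
carrots + brown rice with both tight: 1.279 servings and 8.148 servings → $4.24.
carrots + quinoa: intersection lies outside the first quadrant.
brown rice + quinoa with both tight: 5.75 servings and 1.393 servings → $3.98.
Cheapest feasible corner: $3.86.

$3.86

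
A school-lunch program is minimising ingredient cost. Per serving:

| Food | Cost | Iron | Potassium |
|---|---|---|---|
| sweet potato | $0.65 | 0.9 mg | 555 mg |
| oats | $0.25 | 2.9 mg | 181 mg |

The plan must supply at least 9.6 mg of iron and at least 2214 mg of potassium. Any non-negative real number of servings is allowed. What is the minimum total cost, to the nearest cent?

This is a tiny linear program; its minimum lies at a vertex of the feasible set. List the vertices and price them.
sweet potato only: max(9.6/0.9, 2214/555) = 10.67 servings → $6.93.
oats only: max(9.6/2.9, 2214/181) = 12.23 servings → $3.06.
sweet potato + oats with both tight: 3.237 servings and 2.306 servings → $2.68.
So the least-cost plan costs $2.68.

$2.68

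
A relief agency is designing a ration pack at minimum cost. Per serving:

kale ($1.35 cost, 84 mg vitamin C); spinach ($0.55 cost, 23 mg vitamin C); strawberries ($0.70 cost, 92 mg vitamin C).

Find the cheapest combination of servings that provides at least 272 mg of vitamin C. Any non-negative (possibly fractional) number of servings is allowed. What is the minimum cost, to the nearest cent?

$2.07

Cost per mg of vitamin C: strawberries $0.0076, kale $0.0161, spinach $0.0239.
With no serving limits, use only strawberries: 272 mg / 92 mg = 2.957 servings × $0.70 = $2.07.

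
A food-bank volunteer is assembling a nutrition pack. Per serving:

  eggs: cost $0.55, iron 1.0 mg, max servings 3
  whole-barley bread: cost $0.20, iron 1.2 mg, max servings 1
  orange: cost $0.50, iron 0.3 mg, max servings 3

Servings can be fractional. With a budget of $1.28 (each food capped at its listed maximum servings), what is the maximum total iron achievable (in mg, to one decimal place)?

Iron per dollar: whole-barley bread 6, eggs 1.818, orange 0.6.
Take 1 serving of whole-barley bread: spends $0.20, +1.2 mg iron (running total 1.2 mg).
Take 1.964 servings of eggs: spends $1.08, +2.0 mg iron (running total 3.2 mg).
Filling greedily by iron-per-dollar is optimal for one linear limit, giving 3.2 mg.

3.2 mg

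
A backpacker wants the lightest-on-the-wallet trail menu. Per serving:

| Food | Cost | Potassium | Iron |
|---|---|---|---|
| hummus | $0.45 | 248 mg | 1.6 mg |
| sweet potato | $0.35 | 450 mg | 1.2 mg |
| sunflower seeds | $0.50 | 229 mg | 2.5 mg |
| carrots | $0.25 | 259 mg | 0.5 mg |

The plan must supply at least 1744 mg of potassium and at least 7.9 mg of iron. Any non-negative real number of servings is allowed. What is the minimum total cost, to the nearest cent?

$1.91

Compare the cost at each extreme point of the feasible region.
hummus only: max(1744/248, 7.9/1.6) = 7.032 servings → $3.16.
sweet potato only: max(1744/450, 7.9/1.2) = 6.583 servings → $2.30.
sunflower seeds only: max(1744/229, 7.9/2.5) = 7.616 servings → $3.81.
carrots only: max(1744/259, 7.9/0.5) = 15.8 servings → $3.95.
hummus + sweet potato with both tight: 3.462 servings and 1.968 servings → $2.25.
hummus + sunflower seeds: intersection lies outside the first quadrant.
hummus + carrots with both tight: 4.043 servings and 2.862 servings → $2.53.
sweet potato + sunflower seeds with both tight: 3 servings and 1.72 servings → $1.91.
sweet potato + carrots: the both-tight solution has a negative serving — not a feasible corner.
sunflower seeds + carrots with both tight: 2.203 servings and 4.786 servings → $2.30.
So the least-cost plan costs $1.91.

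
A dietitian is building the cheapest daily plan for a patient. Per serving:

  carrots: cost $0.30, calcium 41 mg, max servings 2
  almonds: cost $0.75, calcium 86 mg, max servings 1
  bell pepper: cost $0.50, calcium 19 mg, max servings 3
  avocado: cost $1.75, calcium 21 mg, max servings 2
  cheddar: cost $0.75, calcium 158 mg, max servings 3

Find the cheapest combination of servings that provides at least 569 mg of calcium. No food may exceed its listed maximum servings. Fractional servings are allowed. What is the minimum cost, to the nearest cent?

$2.96

Cost per mg of calcium: cheddar $0.0047, carrots $0.0073, almonds $0.0087, bell pepper $0.0263, avocado $0.0833.
Take 3 servings of cheddar: +474.0 mg calcium for $2.25 (total $2.25, still need 95.0 mg).
Take 2 servings of carrots: +82.0 mg calcium for $0.60 (total $2.85, still need 13.0 mg).
Take 0.1512 servings of almonds: +13.0 mg calcium for $0.11 (total $2.96, still need 0.0 mg).
Filling from the cheapest source first is optimal under one linear minimum: $2.96.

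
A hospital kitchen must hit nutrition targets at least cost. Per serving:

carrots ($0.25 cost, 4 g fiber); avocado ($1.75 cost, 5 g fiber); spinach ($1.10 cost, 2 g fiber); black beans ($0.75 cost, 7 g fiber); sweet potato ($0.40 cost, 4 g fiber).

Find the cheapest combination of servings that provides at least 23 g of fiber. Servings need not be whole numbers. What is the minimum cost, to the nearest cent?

Cost per g of fiber: carrots $0.0625, sweet potato $0.1000, black beans $0.1071, avocado $0.3500, spinach $0.5500.
With no serving limits, use only carrots: 23 g / 4 g = 5.75 servings × $0.25 = $1.44.

$1.44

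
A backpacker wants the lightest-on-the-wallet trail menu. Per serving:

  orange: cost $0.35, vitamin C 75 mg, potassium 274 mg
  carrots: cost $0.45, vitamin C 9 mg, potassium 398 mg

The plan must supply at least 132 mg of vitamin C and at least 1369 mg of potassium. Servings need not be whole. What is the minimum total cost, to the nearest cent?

The cheapest plan sits at a corner of the feasible region — with two constraints it uses at most two foods.
orange only: max(132/75, 1369/274) = 4.996 servings → $1.75.
carrots only: max(132/9, 1369/398) = 14.67 servings → $6.60.
orange + carrots with both tight: 1.469 servings and 2.429 servings → $1.61.
So the least-cost plan costs $1.61.

$1.61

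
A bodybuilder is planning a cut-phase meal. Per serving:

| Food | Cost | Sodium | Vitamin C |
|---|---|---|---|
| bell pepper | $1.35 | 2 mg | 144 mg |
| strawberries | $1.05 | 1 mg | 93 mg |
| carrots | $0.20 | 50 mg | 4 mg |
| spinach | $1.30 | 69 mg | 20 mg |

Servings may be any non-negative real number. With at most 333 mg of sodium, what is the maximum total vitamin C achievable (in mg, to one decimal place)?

Vitamin C per mg sodium: strawberries 93, bell pepper 72, spinach 0.2899, carrots 0.08.
With no serving limits, spend the whole sodium allowance on strawberries: 333 mg / 1 mg × 93 mg = 30969.0 mg.

30969.0 mg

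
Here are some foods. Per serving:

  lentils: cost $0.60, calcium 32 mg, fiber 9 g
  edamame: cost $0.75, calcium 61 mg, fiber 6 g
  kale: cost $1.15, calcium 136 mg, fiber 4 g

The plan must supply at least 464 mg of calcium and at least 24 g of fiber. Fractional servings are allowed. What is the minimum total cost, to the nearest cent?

$4.35

lentils only: max(464/32, 24/9) = 14.5 servings → $8.70.
edamame only: max(464/61, 24/6) = 7.607 servings → $5.70.
kale only: max(464/136, 24/4) = 6 servings → $6.90.
lentils + edamame: the both-tight solution has a negative serving — not a feasible corner.
lentils + kale with both tight: 1.285 servings and 3.109 servings → $4.35.
edamame + kale with both tight: 2.462 servings and 2.308 servings → $4.50.
So the least-cost plan costs $4.35.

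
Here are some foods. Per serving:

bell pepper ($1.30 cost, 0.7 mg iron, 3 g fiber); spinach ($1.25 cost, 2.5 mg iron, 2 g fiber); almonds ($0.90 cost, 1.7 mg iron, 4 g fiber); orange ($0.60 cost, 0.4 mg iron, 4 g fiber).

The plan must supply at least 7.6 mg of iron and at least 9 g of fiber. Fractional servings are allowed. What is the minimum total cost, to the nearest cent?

$3.86

Check every corner: each single food scaled to meet both minima, and each pair solved so both constraints bind.
bell pepper only: max(7.6/0.7, 9/3) = 10.86 servings → $14.11.
spinach only: max(7.6/2.5, 9/2) = 4.5 servings → $5.62.
almonds only: max(7.6/1.7, 9/4) = 4.471 servings → $4.02.
orange only: max(7.6/0.4, 9/4) = 19 servings → $11.40.
bell pepper + spinach with both tight: 1.197 servings and 2.705 servings → $4.94.
bell pepper + almonds with both targets exact would need a negative amount; discard.
bell pepper + orange with both targets exact would need a negative amount; discard.
spinach + almonds with both tight: 2.288 servings and 1.106 servings → $3.86.
spinach + orange with both tight: 2.913 servings and 0.7935 servings → $4.12.
almonds + orange with both targets exact would need a negative amount; discard.
The minimum over all feasible corners is $3.86.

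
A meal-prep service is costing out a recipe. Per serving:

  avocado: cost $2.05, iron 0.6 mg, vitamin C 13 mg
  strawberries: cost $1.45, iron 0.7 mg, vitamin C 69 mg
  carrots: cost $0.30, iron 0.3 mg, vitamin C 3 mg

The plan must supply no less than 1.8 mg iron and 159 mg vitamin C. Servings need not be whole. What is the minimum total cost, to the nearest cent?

$3.51

At the optimum either one food covers both requirements or two foods hit both targets exactly; no other combination can be cheaper.
avocado only: max(1.8/0.6, 159/13) = 12.23 servings → $25.07.
strawberries only: max(1.8/0.7, 159/69) = 2.571 servings → $3.73.
carrots only: max(1.8/0.3, 159/3) = 53 servings → $15.90.
avocado + strawberries with both tight: 0.3994 servings and 2.229 servings → $4.05.
avocado + carrots: the both-tight solution has a negative serving — not a feasible corner.
strawberries + carrots with both tight: 2.274 servings and 0.6935 servings → $3.51.
So the least-cost plan costs $3.51.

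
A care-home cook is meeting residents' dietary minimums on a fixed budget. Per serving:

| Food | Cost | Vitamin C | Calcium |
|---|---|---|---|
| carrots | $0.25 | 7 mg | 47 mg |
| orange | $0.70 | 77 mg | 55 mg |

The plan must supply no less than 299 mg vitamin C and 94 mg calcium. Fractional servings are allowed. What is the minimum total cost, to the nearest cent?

$2.72

With two linear requirements the optimum uses one or two foods; enumerate the corners.
carrots only: max(299/7, 94/47) = 42.71 servings → $10.68.
orange only: max(299/77, 94/55) = 3.883 servings → $2.72.
carrots + orange: the both-tight solution has a negative serving — not a feasible corner.
So the least-cost plan costs $2.72.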